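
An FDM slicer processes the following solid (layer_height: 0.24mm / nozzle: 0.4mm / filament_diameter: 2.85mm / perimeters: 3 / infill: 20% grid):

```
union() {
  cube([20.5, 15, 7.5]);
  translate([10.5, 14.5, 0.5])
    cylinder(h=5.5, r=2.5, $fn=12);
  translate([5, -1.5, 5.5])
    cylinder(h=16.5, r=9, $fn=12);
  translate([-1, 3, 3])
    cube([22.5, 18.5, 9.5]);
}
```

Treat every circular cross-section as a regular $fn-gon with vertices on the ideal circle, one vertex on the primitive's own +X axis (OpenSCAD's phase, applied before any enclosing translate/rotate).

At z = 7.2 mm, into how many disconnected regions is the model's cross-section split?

At z = 7.2 mm: the 20.5×15 cube contributes its full rectangle; the cylinder at (10.5, 14.5) does not reach this height (z outside [0.5, 6]); the cylinder at (5, -1.5): section is a regular 12-gon, circumradius r=9; the cube at (-1, 3) is present — its section is the full 22.5×18.5 rectangle; Merging all regions: the regions partially overlap (shared area 329.90 mm²), so overlapping operands fuse into one piece — 1 connected region. The result has 1 disconnected region.

1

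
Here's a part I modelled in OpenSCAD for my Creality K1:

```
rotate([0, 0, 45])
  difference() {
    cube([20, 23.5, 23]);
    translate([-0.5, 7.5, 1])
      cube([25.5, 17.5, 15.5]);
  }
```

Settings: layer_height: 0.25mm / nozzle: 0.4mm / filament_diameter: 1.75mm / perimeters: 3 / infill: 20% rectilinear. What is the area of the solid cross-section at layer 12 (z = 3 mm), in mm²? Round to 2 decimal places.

At z = 3 mm: the 20×23.5 cube contributes its full rectangle (area 470.00 mm²); the 25.5×17.5 cube at (-0.5, 7.5) contributes its full rectangle (area 446.25 mm²); Taking the first minus the rest: starting from the 20×23.5 cube (470.00 mm²), the 25.5×17.5 cube at (-0.5, 7.5) partially overlaps it — only the 320.00 mm² overlap (of its 446.25 mm²) is removed, clipping the outline — area = 150.00 mm²; (rotated 45° about Z; rotation is an isometry so areas/perimeters/island counts are preserved). Overall, the cross-section is a single solid region. Net area = 150.00 mm².

150.00 mm²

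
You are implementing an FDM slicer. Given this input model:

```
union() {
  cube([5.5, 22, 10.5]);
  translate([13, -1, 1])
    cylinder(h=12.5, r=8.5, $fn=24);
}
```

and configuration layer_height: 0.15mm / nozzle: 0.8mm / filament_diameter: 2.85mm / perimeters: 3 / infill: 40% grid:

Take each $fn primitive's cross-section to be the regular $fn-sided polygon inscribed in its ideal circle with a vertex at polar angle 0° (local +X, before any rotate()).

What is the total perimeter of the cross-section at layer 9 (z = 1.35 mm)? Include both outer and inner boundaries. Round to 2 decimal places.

At z = 1.35 mm: the cube (footprint 5.5×22) is included at this height (perimeter 55.00 mm); the r=8.5 cylinder at (13, -1) contributes a regular 24-gon of circumradius 8.5 (perimeter = 2·24·8.500·sin(180°/24) = 53.25 mm); Combining (union): the regions partially overlap (shared area 1.56 mm²), so the edge portions inside another operand are dropped and the merged outline is re-measured after clipping — boundary = 101.40 mm. Overall, the cross-section is a single solid region. Total boundary length (outer) = 101.40 mm.

101.40 mm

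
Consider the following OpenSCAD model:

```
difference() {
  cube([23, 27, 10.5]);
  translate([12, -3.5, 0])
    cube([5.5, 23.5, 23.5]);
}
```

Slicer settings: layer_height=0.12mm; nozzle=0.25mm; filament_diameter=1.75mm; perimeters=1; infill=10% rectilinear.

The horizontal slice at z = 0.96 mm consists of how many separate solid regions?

At z = 0.96 mm: the cube (footprint 23×27) is included at this height; the 5.5×23.5 cube at (12, -3.5) contributes its full rectangle; Subtracting the remaining from the first: starting from the 23×27 cube, the 5.5×23.5 cube at (12, -3.5) partially overlaps it — only the 110.00 mm² overlap (of its 129.25 mm²) is removed, clipping the outline — 1 connected region. The result has 1 disconnected region.

1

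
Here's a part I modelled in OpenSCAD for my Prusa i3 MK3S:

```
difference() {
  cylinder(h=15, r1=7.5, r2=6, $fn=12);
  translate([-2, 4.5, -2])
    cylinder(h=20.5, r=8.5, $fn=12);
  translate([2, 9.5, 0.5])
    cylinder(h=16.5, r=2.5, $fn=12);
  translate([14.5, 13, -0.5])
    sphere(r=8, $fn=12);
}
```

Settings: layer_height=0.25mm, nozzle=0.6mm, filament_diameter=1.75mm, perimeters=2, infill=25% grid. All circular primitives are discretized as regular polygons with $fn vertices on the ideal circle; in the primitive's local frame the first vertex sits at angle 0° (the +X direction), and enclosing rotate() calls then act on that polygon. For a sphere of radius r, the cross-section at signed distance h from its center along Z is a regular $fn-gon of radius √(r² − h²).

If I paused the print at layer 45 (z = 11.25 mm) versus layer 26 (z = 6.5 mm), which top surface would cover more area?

layer 26 (z = 6.5 mm)

Layer 45 (z = 11.25): the cone: at t=0.750 of its height the radius interpolates to r₁+(r₂−r₁)t = 6.375, giving a regular 12-gon of that circumradius (area = (12/2)·6.375²·sin(360°/12) = 121.92 mm²); the cylinder at (-2, 4.5): section is a regular 12-gon, circumradius r=8.5 (area = (12/2)·8.500²·sin(360°/12) = 216.75 mm²); the r=2.5 cylinder at (2, 9.5) gives a regular 12-gon of circumradius 2.5 (constant along its height) (area = (12/2)·2.500²·sin(360°/12) = 18.75 mm²); the sphere at (14.5, 13) is absent (|z−center|=11.750 > r=8); After the difference (first − rest): starting from the cone (121.92 mm²), the r=8.5 cylinder at (-2, 4.5) partially overlaps it — only the 92.30 mm² overlap (of its 216.75 mm²) is removed, clipping the outline; the r=2.5 cylinder at (2, 9.5) misses the remaining region (no effect) — area = 29.62 mm². So its area = 29.62 mm². Layer 26 (z = 6.5): the cone (r1=7.5→r2=6) has section circumradius 6.850 here — a regular 12-gon (area = (12/2)·6.850²·sin(360°/12) = 140.77 mm²); the cylinder at (-2, 4.5): section is a regular 12-gon, circumradius r=8.5 (area = (12/2)·8.500²·sin(360°/12) = 216.75 mm²); the r=2.5 cylinder at (2, 9.5) contributes a regular 12-gon of circumradius 2.5 (area = (12/2)·2.500²·sin(360°/12) = 18.75 mm²); the sphere at (14.5, 13): section is a regular 12-gon, circumradius = √(r²−h²) = √(8²−7²) = 3.873 (area = (12/2)·3.873²·sin(360°/12) = 45.00 mm²); Subtracting the remaining from the first: starting from the cone (140.77 mm²), the r=8.5 cylinder at (-2, 4.5) partially overlaps it — only the 101.97 mm² overlap (of its 216.75 mm²) is removed, clipping the outline; the r=2.5 cylinder at (2, 9.5) misses the remaining region (no effect); the r=8 sphere at (14.5, 13) misses the remaining region (no effect) — area = 38.80 mm². So its area = 38.80 mm². Layer 26 is larger (38.80 vs 29.62 mm²).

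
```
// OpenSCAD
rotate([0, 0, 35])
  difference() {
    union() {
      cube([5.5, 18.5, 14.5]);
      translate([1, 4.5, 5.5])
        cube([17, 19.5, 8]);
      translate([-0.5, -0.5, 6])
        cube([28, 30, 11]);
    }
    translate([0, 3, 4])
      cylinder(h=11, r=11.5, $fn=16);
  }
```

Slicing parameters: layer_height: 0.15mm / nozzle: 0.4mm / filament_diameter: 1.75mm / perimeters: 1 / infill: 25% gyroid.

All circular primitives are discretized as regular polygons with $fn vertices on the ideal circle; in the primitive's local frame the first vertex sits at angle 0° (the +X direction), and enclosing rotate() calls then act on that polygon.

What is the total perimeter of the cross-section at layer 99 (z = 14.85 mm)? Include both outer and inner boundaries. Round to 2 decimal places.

At z = 14.85 mm: the cube does not reach this height (z outside [0, 14.5]); the cube at (1, 4.5) is not intersected at this z (z outside [5.5, 13.5]); the 28×30 cube at (-0.5, -0.5) contributes its full rectangle (perimeter 116.00 mm); Taking the union: only the 28×30 cube at (-0.5, -0.5) is present, so the union is just that shape — boundary = 116.00 mm; the r=11.5 cylinder at (0, 3) contributes a regular 16-gon of circumradius 11.5 (perimeter = 2·16·11.500·sin(180°/16) = 71.79 mm); After the difference (first − rest): starting from that combined region, the r=11.5 cylinder at (0, 3) partially overlaps it — only the 147.73 mm² overlap (of its 404.88 mm²) is removed, clipping the outline — boundary = 111.82 mm; (rotated 35° about Z; rotation is an isometry so areas/perimeters/island counts are preserved). Overall, the cross-section is a single solid region. Total boundary length (outer) = 111.82 mm.

111.82 mm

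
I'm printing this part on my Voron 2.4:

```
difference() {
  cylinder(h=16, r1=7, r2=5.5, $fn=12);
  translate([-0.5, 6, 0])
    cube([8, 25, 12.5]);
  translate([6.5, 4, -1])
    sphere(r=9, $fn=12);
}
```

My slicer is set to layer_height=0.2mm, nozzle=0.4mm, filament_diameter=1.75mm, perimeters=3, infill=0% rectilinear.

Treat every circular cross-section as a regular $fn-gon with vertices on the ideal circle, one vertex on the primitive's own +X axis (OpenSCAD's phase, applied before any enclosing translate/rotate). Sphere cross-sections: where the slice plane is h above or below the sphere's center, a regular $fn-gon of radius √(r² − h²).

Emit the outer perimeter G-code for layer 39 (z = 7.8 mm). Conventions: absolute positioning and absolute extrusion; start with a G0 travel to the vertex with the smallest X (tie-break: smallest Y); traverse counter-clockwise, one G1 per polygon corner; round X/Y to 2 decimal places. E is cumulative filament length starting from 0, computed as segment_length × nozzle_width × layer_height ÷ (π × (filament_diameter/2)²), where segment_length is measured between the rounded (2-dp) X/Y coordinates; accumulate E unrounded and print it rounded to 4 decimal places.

At z = 7.8 mm: the cone: at t=0.487 of its height the radius interpolates to r₁+(r₂−r₁)t = 6.269, giving a regular 12-gon of that circumradius; the cube at (-0.5, 6) (footprint 8×25) is included at this height; the r=9 sphere at (6.5, 4) slices to a regular 12-gon of circumradius 1.887 (√(r²−h²) with h=8.8 from center); After the difference (first − rest): starting from the cone, the 8×25 cube at (-0.5, 6) partially overlaps it — only the 0.24 mm² overlap (of its 200.00 mm²) is removed, clipping the outline; the r=9 sphere at (6.5, 4) partially overlaps it — only the 0.51 mm² overlap (of its 10.68 mm²) is removed, clipping the outline — 1 connected region. The outline is a single polygon with 17 vertices. Extrusion per mm of travel: 0.4 × 0.2 / (π × 0.875²) = 0.033260. Accumulating E over each segment gives final E = 1.2980.

G0 X-6.27 Y0.00 Z7.80
G1 X-5.43 Y-3.13 E0.1078
G1 X-3.13 Y-5.43 E0.2160
G1 X0.00 Y-6.27 E0.3238
G1 X3.13 Y-5.43 E0.4315
G1 X5.43 Y-3.13 E0.5397
G1 X6.27 Y0.00 E0.6475
G1 X5.64 Y2.34 E0.7281
G1 X5.56 Y2.37 E0.7310
G1 X4.87 Y3.06 E0.7634
G1 X4.63 Y3.93 E0.7934
G1 X3.13 Y5.43 E0.8640
G1 X1.00 Y6.00 E0.9373
G1 X-0.50 Y6.00 E0.9872
G1 X-0.50 Y6.13 E0.9915
G1 X-3.13 Y5.43 E1.0821
G1 X-5.43 Y3.13 E1.1902
G1 X-6.27 Y0.00 E1.2980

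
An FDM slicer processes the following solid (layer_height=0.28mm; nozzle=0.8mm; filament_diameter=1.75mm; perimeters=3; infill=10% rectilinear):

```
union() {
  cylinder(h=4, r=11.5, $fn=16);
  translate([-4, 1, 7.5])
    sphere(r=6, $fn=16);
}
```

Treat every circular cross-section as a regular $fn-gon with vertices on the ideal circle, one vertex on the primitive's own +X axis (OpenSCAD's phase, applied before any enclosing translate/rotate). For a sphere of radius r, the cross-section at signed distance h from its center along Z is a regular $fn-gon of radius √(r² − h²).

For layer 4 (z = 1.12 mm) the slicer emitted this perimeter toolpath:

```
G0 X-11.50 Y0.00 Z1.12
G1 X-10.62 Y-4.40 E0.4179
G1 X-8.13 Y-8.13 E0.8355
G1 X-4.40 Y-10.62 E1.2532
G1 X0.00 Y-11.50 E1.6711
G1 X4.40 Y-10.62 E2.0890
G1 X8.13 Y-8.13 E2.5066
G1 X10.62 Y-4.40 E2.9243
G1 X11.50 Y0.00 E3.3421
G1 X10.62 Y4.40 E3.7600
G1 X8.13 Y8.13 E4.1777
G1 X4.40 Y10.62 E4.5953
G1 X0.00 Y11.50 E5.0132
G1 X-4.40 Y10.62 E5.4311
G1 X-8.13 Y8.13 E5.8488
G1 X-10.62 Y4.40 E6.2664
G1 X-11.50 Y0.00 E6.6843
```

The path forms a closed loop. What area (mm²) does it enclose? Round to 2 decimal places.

404.67 mm²

Apply the shoelace formula to the sequence of (X, Y) vertices; enclosed area = 404.67 mm².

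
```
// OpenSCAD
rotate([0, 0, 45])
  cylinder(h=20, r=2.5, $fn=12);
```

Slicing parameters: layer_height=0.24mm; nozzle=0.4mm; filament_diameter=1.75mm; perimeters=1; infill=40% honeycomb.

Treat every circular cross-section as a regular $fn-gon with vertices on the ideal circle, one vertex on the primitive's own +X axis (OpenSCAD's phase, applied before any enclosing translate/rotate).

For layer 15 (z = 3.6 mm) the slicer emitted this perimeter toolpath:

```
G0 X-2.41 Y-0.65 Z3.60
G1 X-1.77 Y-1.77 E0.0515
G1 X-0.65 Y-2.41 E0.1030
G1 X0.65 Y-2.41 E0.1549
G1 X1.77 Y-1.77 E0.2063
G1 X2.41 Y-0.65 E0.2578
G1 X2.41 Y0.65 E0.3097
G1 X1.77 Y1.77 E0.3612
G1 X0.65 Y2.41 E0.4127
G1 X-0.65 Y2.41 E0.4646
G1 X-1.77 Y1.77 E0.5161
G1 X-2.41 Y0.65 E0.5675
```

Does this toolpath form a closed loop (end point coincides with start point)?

no

Start point (G0): (-2.41, -0.65). End point (last G1): the path does not return to the start — open.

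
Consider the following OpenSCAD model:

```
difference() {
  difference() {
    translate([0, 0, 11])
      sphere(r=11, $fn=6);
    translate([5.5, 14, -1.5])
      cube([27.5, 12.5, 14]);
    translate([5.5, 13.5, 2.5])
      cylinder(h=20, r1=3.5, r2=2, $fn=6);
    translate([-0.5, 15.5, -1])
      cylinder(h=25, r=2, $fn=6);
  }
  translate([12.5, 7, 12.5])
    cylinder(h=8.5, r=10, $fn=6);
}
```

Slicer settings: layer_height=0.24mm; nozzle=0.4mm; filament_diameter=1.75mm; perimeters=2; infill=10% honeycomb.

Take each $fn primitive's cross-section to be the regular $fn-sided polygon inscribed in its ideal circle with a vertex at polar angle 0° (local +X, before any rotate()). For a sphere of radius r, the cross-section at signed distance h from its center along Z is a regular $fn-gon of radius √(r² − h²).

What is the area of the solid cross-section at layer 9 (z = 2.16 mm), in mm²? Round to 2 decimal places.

At z = 2.16 mm: the r=11 sphere contributes a regular 6-gon of circumradius √(11²−8.84²) = 6.546 (area = (6/2)·6.546²·sin(360°/6) = 111.34 mm²); the cube at (5.5, 14) (footprint 27.5×12.5) is included at this height (area 343.75 mm²); the cone at (5.5, 13.5) does not reach this height (z outside [2.5, 22.5]); the cylinder at (-0.5, 15.5): section is a regular 6-gon, circumradius r=2 (area = (6/2)·2.000²·sin(360°/6) = 10.39 mm²); After the difference (first − rest): starting from the r=11 sphere (111.34 mm²), the 27.5×12.5 cube at (5.5, 14) misses the remaining region (no effect); the r=2 cylinder at (-0.5, 15.5) misses the remaining region (no effect) — area = 111.34 mm²; the cylinder at (12.5, 7) is not intersected at this z (z outside [12.5, 21]); Subtracting the remaining from the first: none of the subtracted shapes is present at this height, so the result so far is unchanged — area = 111.34 mm². Overall, the cross-section is a single solid region. Net area = 111.34 mm².

111.34 mm²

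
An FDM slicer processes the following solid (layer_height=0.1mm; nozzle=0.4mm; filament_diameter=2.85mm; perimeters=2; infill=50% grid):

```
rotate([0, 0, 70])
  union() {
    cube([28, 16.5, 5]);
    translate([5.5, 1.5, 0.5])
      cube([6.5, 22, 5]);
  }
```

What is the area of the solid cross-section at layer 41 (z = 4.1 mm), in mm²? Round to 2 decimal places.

507.50 mm²

At z = 4.1 mm: the cube is present — its section is the full 28×16.5 rectangle (area 462.00 mm²); the 6.5×22 cube at (5.5, 1.5) contributes its full rectangle (area 143.00 mm²); Combining (union): the regions partially overlap — summed areas 605.00 mm² minus the doubly-counted overlap 97.50 mm² gives 507.50 mm² — area = 507.50 mm²; (rotated 70° about Z; rotation is an isometry so areas/perimeters/island counts are preserved). Overall, the cross-section is a single solid region. Net area = 507.50 mm².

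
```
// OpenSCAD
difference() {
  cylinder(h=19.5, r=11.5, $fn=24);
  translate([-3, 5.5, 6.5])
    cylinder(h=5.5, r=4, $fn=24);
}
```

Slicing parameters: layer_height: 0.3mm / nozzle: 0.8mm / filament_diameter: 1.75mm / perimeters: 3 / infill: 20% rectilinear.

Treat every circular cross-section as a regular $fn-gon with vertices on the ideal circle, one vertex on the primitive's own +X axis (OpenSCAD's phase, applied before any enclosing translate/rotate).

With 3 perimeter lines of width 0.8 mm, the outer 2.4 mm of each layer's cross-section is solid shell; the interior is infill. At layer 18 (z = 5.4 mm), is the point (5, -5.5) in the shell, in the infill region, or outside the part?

At z = 5.4 mm: the cylinder: section is a regular 24-gon, circumradius r=11.5; the cylinder at (-3, 5.5) is absent (z outside [6.5, 12]); Taking the first minus the rest: none of the subtracted shapes is present at this height, so the r=11.5 cylinder is unchanged — 1 connected region. Overall, the cross-section is a single solid region. The nearest boundary edge runs (5.75, -9.96)→(8.13, -8.13); distance from the point to it = 3.99 mm. The point is inside the cross-section and 3.99 mm from the nearest boundary — more than the 2.4 mm shell width (3 × 0.8), so it's in the infill interior.

infill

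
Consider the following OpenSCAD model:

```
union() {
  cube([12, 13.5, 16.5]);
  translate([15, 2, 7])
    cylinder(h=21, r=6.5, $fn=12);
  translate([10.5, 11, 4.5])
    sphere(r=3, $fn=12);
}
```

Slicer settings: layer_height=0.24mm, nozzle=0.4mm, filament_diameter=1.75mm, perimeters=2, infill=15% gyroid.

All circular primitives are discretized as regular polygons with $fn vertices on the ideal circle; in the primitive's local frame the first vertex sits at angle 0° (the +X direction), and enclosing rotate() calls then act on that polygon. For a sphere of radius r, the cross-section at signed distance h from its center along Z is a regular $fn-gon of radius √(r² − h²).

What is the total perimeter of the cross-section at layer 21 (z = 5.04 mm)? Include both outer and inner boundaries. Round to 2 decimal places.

52.15 mm

At z = 5.04 mm: the 12×13.5 cube contributes its full rectangle (perimeter 51.00 mm); the cylinder at (15, 2) does not reach this height (z outside [7, 28]); the sphere at (10.5, 11): section is a regular 12-gon, circumradius = √(r²−h²) = √(3²−0.54²) = 2.951 (perimeter = 2·12·2.951·sin(180°/12) = 18.33 mm); Combining (union): the regions partially overlap (shared area 20.56 mm²), so the edge portions inside another operand are dropped and the merged outline is re-measured after clipping — boundary = 52.15 mm. Overall, the cross-section is a single solid region. Total boundary length (outer) = 52.15 mm.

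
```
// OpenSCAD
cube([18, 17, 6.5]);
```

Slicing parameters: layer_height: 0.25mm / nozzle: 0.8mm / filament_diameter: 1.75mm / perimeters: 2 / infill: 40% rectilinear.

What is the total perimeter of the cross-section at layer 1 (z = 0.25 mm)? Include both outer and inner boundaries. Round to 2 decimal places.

At z = 0.25 mm: the 18×17 cube contributes its full rectangle (perimeter 70.00 mm). Overall, the cross-section is a single solid region. Total boundary length (outer) = 70.00 mm.

70.00 mm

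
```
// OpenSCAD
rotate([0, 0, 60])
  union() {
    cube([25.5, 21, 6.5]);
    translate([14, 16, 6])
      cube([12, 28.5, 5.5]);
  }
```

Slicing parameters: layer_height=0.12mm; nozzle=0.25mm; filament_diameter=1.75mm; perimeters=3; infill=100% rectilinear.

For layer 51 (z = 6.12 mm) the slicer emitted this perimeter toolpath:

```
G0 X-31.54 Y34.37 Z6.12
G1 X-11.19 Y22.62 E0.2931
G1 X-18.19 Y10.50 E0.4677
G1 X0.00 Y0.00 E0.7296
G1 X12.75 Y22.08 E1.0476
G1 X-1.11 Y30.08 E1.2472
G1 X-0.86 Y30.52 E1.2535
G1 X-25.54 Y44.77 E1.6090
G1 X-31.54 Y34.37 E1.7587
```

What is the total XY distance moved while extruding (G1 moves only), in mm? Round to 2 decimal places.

141.01 mm

Sum the Euclidean lengths of each G1 segment: total = 141.01 mm.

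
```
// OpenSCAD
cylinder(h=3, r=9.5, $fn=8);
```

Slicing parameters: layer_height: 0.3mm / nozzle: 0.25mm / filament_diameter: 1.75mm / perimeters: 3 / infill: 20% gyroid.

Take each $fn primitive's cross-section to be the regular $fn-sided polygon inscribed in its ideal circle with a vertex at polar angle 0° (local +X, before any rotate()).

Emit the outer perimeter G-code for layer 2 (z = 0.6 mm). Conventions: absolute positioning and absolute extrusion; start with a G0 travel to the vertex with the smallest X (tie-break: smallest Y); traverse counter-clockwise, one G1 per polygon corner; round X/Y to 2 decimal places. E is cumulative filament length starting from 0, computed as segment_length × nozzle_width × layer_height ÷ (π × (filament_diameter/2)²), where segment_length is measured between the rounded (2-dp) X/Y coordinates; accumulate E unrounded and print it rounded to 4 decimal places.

At z = 0.6 mm: the r=9.5 cylinder contributes a regular 8-gon of circumradius 9.5. The outline is a single polygon with 8 vertices. Extrusion per mm of travel: 0.25 × 0.3 / (π × 0.875²) = 0.031181. Accumulating E over each segment gives final E = 1.8141.

G0 X-9.50 Y0.00 Z0.60
G1 X-6.72 Y-6.72 E0.2268
G1 X0.00 Y-9.50 E0.4535
G1 X6.72 Y-6.72 E0.6803
G1 X9.50 Y0.00 E0.9070
G1 X6.72 Y6.72 E1.1338
G1 X0.00 Y9.50 E1.3606
G1 X-6.72 Y6.72 E1.5873
G1 X-9.50 Y0.00 E1.8141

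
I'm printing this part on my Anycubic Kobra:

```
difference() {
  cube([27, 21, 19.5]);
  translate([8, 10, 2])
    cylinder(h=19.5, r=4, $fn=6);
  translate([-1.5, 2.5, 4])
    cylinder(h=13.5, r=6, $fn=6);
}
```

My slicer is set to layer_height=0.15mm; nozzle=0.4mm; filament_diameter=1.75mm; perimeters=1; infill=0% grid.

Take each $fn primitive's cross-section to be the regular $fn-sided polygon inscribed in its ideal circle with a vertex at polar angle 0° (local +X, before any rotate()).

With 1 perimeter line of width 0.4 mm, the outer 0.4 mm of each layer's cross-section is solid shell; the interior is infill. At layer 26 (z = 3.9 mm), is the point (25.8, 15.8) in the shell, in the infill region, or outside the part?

At z = 3.9 mm: the 27×21 cube contributes its full rectangle; the r=4 cylinder at (8, 10) contributes a regular 6-gon of circumradius 4; the cylinder at (-1.5, 2.5) does not reach this height (z outside [4, 17.5]); Subtracting the remaining from the first: starting from the 27×21 cube, the r=4 cylinder at (8, 10) lies wholly inside it (removes its full 41.57 mm² and its 24.00 mm outline becomes a hole wall) — 1 connected region with 1 hole. Overall, the cross-section is one region with 1 hole. The nearest boundary edge runs (27.00, 21.00)→(27.00, 0.00); distance from the point to it = 1.20 mm. The point is inside the cross-section and 1.20 mm from the nearest boundary — more than the 0.4 mm shell width (1 × 0.4), so it's in the infill interior.

infill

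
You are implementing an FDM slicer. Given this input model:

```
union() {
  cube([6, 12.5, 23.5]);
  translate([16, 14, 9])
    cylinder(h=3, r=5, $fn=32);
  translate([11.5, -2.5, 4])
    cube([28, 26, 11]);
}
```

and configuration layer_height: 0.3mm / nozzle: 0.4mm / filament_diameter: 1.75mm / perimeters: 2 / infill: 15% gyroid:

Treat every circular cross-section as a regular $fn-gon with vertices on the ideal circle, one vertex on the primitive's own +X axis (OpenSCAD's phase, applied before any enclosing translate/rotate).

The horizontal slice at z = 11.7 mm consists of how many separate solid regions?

2

At z = 11.7 mm: the 6×12.5 cube contributes its full rectangle; the cylinder at (16, 14): section is a regular 32-gon, circumradius r=5; the cube at (11.5, -2.5) (footprint 28×26) is included at this height; Combining (union): the regions partially overlap (shared area 76.64 mm²), so overlapping operands fuse into one piece — 2 connected regions. The result has 2 disconnected regions.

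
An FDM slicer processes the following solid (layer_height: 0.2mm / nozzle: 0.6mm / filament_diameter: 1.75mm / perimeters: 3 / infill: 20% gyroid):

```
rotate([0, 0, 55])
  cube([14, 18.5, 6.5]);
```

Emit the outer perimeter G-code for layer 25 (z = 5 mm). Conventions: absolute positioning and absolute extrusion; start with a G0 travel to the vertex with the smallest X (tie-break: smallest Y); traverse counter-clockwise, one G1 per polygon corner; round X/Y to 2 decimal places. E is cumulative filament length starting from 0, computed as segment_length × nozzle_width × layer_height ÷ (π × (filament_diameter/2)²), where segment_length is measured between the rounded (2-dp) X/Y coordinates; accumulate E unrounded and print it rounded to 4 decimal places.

At z = 5 mm: the cube is present — its section is the full 14×18.5 rectangle; (rotated 55° about Z; rotation is an isometry so areas/perimeters/island counts are preserved). The outline is a single polygon with 4 vertices. Extrusion per mm of travel: 0.6 × 0.2 / (π × 0.875²) = 0.049890. Accumulating E over each segment gives final E = 3.2426.

G0 X-15.15 Y10.61 Z5.00
G1 X0.00 Y0.00 E0.9228
G1 X8.03 Y11.47 E1.6213
G1 X-7.12 Y22.08 E2.5441
G1 X-15.15 Y10.61 E3.2426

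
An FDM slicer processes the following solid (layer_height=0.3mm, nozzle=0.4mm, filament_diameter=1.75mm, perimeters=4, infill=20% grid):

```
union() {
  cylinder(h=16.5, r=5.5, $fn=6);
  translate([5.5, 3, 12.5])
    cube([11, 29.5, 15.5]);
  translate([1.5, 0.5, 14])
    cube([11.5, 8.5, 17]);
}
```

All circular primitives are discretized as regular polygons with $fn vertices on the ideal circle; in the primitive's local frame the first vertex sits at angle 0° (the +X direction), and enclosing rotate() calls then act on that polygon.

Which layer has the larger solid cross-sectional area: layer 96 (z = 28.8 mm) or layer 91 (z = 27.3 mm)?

layer 91 (z = 27.3 mm)

Layer 96 (z = 28.8): the cylinder is not intersected at this z (z outside [0, 16.5]); the cube at (5.5, 3) is not intersected at this z (z outside [12.5, 28]); the 11.5×8.5 cube at (1.5, 0.5) contributes its full rectangle (area 97.75 mm²); Merging all regions: only the 11.5×8.5 cube at (1.5, 0.5) is present, so the union is just that shape — area = 97.75 mm². So its area = 97.75 mm². Layer 91 (z = 27.3): the cylinder does not reach this height (z outside [0, 16.5]); the cube at (5.5, 3) (footprint 11×29.5) is included at this height (area 324.50 mm²); the cube at (1.5, 0.5) is present — its section is the full 11.5×8.5 rectangle (area 97.75 mm²); Merging all regions: the regions partially overlap — summed areas 422.25 mm² minus the doubly-counted overlap 45.00 mm² gives 377.25 mm² — area = 377.25 mm². So its area = 377.25 mm². Layer 91 is larger (377.25 vs 97.75 mm²).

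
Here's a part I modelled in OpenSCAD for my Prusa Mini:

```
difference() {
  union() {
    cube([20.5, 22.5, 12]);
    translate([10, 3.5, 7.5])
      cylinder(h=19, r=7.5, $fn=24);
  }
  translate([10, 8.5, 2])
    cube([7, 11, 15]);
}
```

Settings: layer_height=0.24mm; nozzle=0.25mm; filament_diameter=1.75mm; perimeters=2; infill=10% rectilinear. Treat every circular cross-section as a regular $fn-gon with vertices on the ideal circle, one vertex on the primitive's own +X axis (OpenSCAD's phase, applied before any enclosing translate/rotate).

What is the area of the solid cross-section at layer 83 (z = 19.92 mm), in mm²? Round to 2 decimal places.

At z = 19.92 mm: the cube is absent (z outside [0, 12]); the r=7.5 cylinder at (10, 3.5) contributes a regular 24-gon of circumradius 7.5 (area = (24/2)·7.500²·sin(360°/24) = 174.70 mm²); Merging all regions: only the r=7.5 cylinder at (10, 3.5) is present, so the union is just that shape — area = 174.70 mm²; the cube at (10, 8.5) does not reach this height (z outside [2, 17]); Taking the first minus the rest: none of the subtracted shapes is present at this height, so that combined region is unchanged — area = 174.70 mm². Overall, the cross-section is a single solid region. Net area = 174.70 mm².

174.70 mm²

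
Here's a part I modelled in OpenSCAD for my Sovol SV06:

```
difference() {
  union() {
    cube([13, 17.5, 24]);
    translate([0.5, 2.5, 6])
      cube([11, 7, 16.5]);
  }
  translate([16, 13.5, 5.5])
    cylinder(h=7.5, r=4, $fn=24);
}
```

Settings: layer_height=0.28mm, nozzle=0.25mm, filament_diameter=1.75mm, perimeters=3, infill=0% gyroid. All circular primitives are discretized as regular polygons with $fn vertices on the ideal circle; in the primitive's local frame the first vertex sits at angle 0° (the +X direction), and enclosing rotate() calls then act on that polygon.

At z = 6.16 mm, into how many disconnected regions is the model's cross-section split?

At z = 6.16 mm: the cube is present — its section is the full 13×17.5 rectangle; the cube at (0.5, 2.5) is present — its section is the full 11×7 rectangle; Taking the union: the 11×7 cube at (0.5, 2.5) lies entirely inside the 13×17.5 cube, so the union is just the 13×17.5 cube — 1 connected region; the r=4 cylinder at (16, 13.5) contributes a regular 24-gon of circumradius 4; Taking the first minus the rest: starting from the result so far, the r=4 cylinder at (16, 13.5) partially overlaps it — only the 3.49 mm² overlap (of its 49.69 mm²) is removed, clipping the outline — 1 connected region. The result has 1 disconnected region.

1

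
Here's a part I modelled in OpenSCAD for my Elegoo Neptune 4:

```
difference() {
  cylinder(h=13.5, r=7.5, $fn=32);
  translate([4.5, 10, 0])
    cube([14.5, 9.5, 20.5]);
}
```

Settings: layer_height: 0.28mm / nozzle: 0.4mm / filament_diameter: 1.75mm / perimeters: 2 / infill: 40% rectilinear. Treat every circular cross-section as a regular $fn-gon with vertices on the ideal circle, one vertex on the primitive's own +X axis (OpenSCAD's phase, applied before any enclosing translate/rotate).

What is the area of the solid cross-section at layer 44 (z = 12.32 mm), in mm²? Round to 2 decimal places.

175.58 mm²

At z = 12.32 mm: the r=7.5 cylinder contributes a regular 32-gon of circumradius 7.5 (area = (32/2)·7.500²·sin(360°/32) = 175.58 mm²); the cube at (4.5, 10) is present — its section is the full 14.5×9.5 rectangle (area 137.75 mm²); After the difference (first − rest): starting from the r=7.5 cylinder (175.58 mm²), the 14.5×9.5 cube at (4.5, 10) misses the remaining region (no effect) — area = 175.58 mm². Overall, the cross-section is a single solid region. Net area = 175.58 mm².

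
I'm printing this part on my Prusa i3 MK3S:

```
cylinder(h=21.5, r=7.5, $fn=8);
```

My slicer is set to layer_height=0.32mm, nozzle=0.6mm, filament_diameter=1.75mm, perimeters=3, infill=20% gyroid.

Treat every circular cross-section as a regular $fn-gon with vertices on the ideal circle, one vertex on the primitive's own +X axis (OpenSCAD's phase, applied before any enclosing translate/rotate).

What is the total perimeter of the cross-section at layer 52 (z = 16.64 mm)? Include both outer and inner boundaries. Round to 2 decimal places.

45.92 mm

At z = 16.64 mm: the r=7.5 cylinder contributes a regular 8-gon of circumradius 7.5 (perimeter = 2·8·7.500·sin(180°/8) = 45.92 mm). Overall, the cross-section is a single solid region. Total boundary length (outer) = 45.92 mm.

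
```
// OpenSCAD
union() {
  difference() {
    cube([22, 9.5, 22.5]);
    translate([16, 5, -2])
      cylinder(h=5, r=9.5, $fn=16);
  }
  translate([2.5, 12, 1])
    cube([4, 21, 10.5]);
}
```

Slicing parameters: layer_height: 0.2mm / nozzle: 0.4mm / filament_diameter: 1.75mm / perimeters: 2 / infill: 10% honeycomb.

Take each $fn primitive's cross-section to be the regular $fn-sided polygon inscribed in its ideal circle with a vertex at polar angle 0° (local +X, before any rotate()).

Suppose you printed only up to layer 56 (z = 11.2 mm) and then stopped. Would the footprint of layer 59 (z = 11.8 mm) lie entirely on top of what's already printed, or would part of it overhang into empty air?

entirely on top

Compare the two slices. At z = 11.2: the 22×9.5 cube contributes its full rectangle (area 209.00 mm²); the cylinder at (16, 5) is not intersected at this z (z outside [-2, 3]); Taking the first minus the rest: none of the subtracted shapes is present at this height, so the 22×9.5 cube is unchanged — area = 209.00 mm²; the cube at (2.5, 12) (footprint 4×21) is included at this height (area 84.00 mm²); Combining (union): the 2 present regions are separate (no shared area or edge), so areas and boundary lengths simply add and each stays a separate island — area = 293.00 mm². At z = 11.8: the cube (footprint 22×9.5) is included at this height (area 209.00 mm²); the cylinder at (16, 5) is absent (z outside [-2, 3]); Subtracting the remaining from the first: none of the subtracted shapes is present at this height, so the 22×9.5 cube is unchanged — area = 209.00 mm²; the cube at (2.5, 12) does not reach this height (z outside [1, 11.5]); Taking the union: only the result so far is present, so the union is just that shape — area = 209.00 mm². Checking containment: the cross-section at z = 11.8 is a subset of the cross-section at z = 11.2.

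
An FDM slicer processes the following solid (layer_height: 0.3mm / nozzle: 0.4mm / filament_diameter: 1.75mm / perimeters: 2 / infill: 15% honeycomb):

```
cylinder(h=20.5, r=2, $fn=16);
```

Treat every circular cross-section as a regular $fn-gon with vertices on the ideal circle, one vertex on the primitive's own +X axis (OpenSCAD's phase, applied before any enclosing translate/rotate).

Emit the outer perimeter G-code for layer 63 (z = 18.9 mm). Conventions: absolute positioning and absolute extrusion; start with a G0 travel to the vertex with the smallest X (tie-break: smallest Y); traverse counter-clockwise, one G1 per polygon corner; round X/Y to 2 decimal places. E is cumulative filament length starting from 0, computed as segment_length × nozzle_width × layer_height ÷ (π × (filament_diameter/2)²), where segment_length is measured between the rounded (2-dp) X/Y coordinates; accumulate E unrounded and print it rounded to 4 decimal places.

At z = 18.9 mm: the r=2 cylinder contributes a regular 16-gon of circumradius 2. The outline is a single polygon with 16 vertices. Extrusion per mm of travel: 0.4 × 0.3 / (π × 0.875²) = 0.049890. Accumulating E over each segment gives final E = 0.6231.

G0 X-2.00 Y0.00 Z18.90
G1 X-1.85 Y-0.77 E0.0391
G1 X-1.41 Y-1.41 E0.0779
G1 X-0.77 Y-1.85 E0.1166
G1 X0.00 Y-2.00 E0.1558
G1 X0.77 Y-1.85 E0.1949
G1 X1.41 Y-1.41 E0.2337
G1 X1.85 Y-0.77 E0.2724
G1 X2.00 Y0.00 E0.3115
G1 X1.85 Y0.77 E0.3507
G1 X1.41 Y1.41 E0.3894
G1 X0.77 Y1.85 E0.4282
G1 X0.00 Y2.00 E0.4673
G1 X-0.77 Y1.85 E0.5064
G1 X-1.41 Y1.41 E0.5452
G1 X-1.85 Y0.77 E0.5839
G1 X-2.00 Y0.00 E0.6231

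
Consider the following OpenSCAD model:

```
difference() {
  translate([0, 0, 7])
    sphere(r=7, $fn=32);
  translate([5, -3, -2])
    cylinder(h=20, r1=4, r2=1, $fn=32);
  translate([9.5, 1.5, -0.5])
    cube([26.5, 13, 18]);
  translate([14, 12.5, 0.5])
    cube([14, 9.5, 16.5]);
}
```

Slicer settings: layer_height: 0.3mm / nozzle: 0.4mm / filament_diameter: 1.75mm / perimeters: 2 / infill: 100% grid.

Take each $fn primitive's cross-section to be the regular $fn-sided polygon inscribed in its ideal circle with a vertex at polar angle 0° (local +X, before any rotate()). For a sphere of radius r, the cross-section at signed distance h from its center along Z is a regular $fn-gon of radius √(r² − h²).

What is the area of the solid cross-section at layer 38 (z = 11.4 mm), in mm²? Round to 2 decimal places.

At z = 11.4 mm: the r=7 sphere slices to a regular 32-gon of circumradius 5.444 (√(r²−h²) with h=4.4 from center) (area = (32/2)·5.444²·sin(360°/32) = 92.52 mm²); the cone at (5, -3) (r1=4→r2=1) has section circumradius 1.990 here — a regular 32-gon (area = (32/2)·1.990²·sin(360°/32) = 12.36 mm²); the cube at (9.5, 1.5) (footprint 26.5×13) is included at this height (area 344.50 mm²); the cube at (14, 12.5) is present — its section is the full 14×9.5 rectangle (area 133.00 mm²); After the difference (first − rest): starting from the r=7 sphere (92.52 mm²), the cone at (5, -3) partially overlaps it — only the 4.16 mm² overlap (of its 12.36 mm²) is removed, clipping the outline; the 26.5×13 cube at (9.5, 1.5) misses the remaining region (no effect); the 14×9.5 cube at (14, 12.5) misses the remaining region (no effect) — area = 88.36 mm². Overall, the cross-section is a single solid region. Net area = 88.36 mm².

88.36 mm²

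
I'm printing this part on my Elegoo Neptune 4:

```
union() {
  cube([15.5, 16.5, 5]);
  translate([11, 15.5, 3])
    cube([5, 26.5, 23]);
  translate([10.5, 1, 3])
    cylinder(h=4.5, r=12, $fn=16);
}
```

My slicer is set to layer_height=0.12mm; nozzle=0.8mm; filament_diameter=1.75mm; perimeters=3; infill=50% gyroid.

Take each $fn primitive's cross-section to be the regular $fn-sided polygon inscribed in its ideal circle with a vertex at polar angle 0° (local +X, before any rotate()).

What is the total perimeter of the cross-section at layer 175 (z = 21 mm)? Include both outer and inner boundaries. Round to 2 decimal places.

At z = 21 mm: the cube is not intersected at this z (z outside [0, 5]); the 5×26.5 cube at (11, 15.5) contributes its full rectangle (perimeter 63.00 mm); the cylinder at (10.5, 1) does not reach this height (z outside [3, 7.5]); Merging all regions: only the 5×26.5 cube at (11, 15.5) is present, so the union is just that shape — boundary = 63.00 mm. Overall, the cross-section is a single solid region. Total boundary length (outer) = 63.00 mm.

63.00 mm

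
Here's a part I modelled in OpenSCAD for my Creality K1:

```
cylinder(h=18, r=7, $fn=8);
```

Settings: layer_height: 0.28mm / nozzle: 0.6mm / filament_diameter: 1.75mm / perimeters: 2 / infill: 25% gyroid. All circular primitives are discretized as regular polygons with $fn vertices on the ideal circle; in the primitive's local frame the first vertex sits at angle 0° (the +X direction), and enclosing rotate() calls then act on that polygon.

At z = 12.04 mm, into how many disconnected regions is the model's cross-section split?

1

At z = 12.04 mm: the cylinder: section is a regular 8-gon, circumradius r=7. The result has 1 disconnected region.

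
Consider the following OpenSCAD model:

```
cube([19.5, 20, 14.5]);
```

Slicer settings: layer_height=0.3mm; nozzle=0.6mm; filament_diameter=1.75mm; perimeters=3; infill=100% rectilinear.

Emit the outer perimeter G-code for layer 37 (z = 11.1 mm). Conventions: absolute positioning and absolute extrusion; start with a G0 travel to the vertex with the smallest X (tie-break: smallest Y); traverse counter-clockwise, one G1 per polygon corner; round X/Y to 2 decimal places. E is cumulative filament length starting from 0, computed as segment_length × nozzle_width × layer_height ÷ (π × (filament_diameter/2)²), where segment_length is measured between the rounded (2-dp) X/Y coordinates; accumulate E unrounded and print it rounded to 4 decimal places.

At z = 11.1 mm: the 19.5×20 cube contributes its full rectangle. The outline is a single polygon with 4 vertices. Extrusion per mm of travel: 0.6 × 0.3 / (π × 0.875²) = 0.074835. Accumulating E over each segment gives final E = 5.9120.

G0 X0.00 Y0.00 Z11.10
G1 X19.50 Y0.00 E1.4593
G1 X19.50 Y20.00 E2.9560
G1 X0.00 Y20.00 E4.4153
G1 X0.00 Y0.00 E5.9120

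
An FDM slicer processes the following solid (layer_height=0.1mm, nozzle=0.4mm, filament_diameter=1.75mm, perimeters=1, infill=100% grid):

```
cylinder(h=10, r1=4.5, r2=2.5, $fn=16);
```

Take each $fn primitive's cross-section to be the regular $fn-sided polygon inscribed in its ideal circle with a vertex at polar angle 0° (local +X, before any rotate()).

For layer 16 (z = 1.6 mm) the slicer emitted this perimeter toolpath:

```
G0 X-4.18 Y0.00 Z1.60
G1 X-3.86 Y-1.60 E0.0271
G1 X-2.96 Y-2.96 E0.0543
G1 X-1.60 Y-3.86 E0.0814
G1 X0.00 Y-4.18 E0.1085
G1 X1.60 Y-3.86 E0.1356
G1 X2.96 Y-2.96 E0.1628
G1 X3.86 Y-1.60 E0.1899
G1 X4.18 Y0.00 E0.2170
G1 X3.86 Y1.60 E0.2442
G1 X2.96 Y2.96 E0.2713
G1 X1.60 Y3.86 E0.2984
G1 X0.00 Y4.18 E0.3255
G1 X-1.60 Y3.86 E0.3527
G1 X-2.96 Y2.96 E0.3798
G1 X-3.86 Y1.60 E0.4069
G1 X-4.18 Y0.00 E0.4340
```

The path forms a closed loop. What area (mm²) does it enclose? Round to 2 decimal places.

Apply the shoelace formula to the sequence of (X, Y) vertices; enclosed area = 53.51 mm².

53.51 mm²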